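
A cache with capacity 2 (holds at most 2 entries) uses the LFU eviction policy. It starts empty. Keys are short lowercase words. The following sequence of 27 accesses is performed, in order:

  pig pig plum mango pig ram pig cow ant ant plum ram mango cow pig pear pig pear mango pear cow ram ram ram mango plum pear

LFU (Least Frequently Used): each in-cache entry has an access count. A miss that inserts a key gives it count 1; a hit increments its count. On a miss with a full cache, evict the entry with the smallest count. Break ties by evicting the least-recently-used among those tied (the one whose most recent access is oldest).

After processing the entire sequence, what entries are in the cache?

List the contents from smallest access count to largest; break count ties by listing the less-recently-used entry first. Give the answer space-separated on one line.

LFU simulation (capacity=2):
  1. access pig: MISS. Cache: [pig(c=1)]
  2. access pig: HIT, count now 2. Cache: [pig(c=2)]
  3. access plum: MISS. Cache: [plum(c=1) pig(c=2)]
  4. access mango: MISS, evict plum(c=1). Cache: [mango(c=1) pig(c=2)]
  5. access pig: HIT, count now 3. Cache: [mango(c=1) pig(c=3)]
  6. access ram: MISS, evict mango(c=1). Cache: [ram(c=1) pig(c=3)]
  7. access pig: HIT, count now 4. Cache: [ram(c=1) pig(c=4)]
  8. access cow: MISS, evict ram(c=1). Cache: [cow(c=1) pig(c=4)]
  9. access ant: MISS, evict cow(c=1). Cache: [ant(c=1) pig(c=4)]
  10. access ant: HIT, count now 2. Cache: [ant(c=2) pig(c=4)]
  11. access plum: MISS, evict ant(c=2). Cache: [plum(c=1) pig(c=4)]
  12. access ram: MISS, evict plum(c=1). Cache: [ram(c=1) pig(c=4)]
  13. access mango: MISS, evict ram(c=1). Cache: [mango(c=1) pig(c=4)]
  14. access cow: MISS, evict mango(c=1). Cache: [cow(c=1) pig(c=4)]
  15. access pig: HIT, count now 5. Cache: [cow(c=1) pig(c=5)]
  16. access pear: MISS, evict cow(c=1). Cache: [pear(c=1) pig(c=5)]
  17. access pig: HIT, count now 6. Cache: [pear(c=1) pig(c=6)]
  18. access pear: HIT, count now 2. Cache: [pear(c=2) pig(c=6)]
  19. access mango: MISS, evict pear(c=2). Cache: [mango(c=1) pig(c=6)]
  20. access pear: MISS, evict mango(c=1). Cache: [pear(c=1) pig(c=6)]
  21. access cow: MISS, evict pear(c=1). Cache: [cow(c=1) pig(c=6)]
  22. access ram: MISS, evict cow(c=1). Cache: [ram(c=1) pig(c=6)]
  23. access ram: HIT, count now 2. Cache: [ram(c=2) pig(c=6)]
  24. access ram: HIT, count now 3. Cache: [ram(c=3) pig(c=6)]
  25. access mango: MISS, evict ram(c=3). Cache: [mango(c=1) pig(c=6)]
  26. access plum: MISS, evict mango(c=1). Cache: [plum(c=1) pig(c=6)]
  27. access pear: MISS, evict plum(c=1). Cache: [pear(c=1) pig(c=6)]
Total: 9 hits, 18 misses, 16 evictions

Answer: pear pig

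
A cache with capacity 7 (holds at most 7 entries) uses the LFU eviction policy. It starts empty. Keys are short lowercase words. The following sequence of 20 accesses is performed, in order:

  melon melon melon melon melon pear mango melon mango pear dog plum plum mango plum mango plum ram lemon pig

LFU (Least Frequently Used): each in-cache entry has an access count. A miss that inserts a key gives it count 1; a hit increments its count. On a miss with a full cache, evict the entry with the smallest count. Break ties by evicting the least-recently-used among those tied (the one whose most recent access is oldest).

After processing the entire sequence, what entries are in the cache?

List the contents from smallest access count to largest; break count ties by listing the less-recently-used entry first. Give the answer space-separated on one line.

Answer: ram lemon pig pear mango plum melon

Derivation:
LFU simulation (capacity=7):
  1. access melon: MISS. Cache: [melon(c=1)]
  2. access melon: HIT, count now 2. Cache: [melon(c=2)]
  3. access melon: HIT, count now 3. Cache: [melon(c=3)]
  4. access melon: HIT, count now 4. Cache: [melon(c=4)]
  5. access melon: HIT, count now 5. Cache: [melon(c=5)]
  6. access pear: MISS. Cache: [pear(c=1) melon(c=5)]
  7. access mango: MISS. Cache: [pear(c=1) mango(c=1) melon(c=5)]
  8. access melon: HIT, count now 6. Cache: [pear(c=1) mango(c=1) melon(c=6)]
  9. access mango: HIT, count now 2. Cache: [pear(c=1) mango(c=2) melon(c=6)]
  10. access pear: HIT, count now 2. Cache: [mango(c=2) pear(c=2) melon(c=6)]
  11. access dog: MISS. Cache: [dog(c=1) mango(c=2) pear(c=2) melon(c=6)]
  12. access plum: MISS. Cache: [dog(c=1) plum(c=1) mango(c=2) pear(c=2) melon(c=6)]
  13. access plum: HIT, count now 2. Cache: [dog(c=1) mango(c=2) pear(c=2) plum(c=2) melon(c=6)]
  14. access mango: HIT, count now 3. Cache: [dog(c=1) pear(c=2) plum(c=2) mango(c=3) melon(c=6)]
  15. access plum: HIT, count now 3. Cache: [dog(c=1) pear(c=2) mango(c=3) plum(c=3) melon(c=6)]
  16. access mango: HIT, count now 4. Cache: [dog(c=1) pear(c=2) plum(c=3) mango(c=4) melon(c=6)]
  17. access plum: HIT, count now 4. Cache: [dog(c=1) pear(c=2) mango(c=4) plum(c=4) melon(c=6)]
  18. access ram: MISS. Cache: [dog(c=1) ram(c=1) pear(c=2) mango(c=4) plum(c=4) melon(c=6)]
  19. access lemon: MISS. Cache: [dog(c=1) ram(c=1) lemon(c=1) pear(c=2) mango(c=4) plum(c=4) melon(c=6)]
  20. access pig: MISS, evict dog(c=1). Cache: [ram(c=1) lemon(c=1) pig(c=1) pear(c=2) mango(c=4) plum(c=4) melon(c=6)]
Total: 12 hits, 8 misses, 1 evictions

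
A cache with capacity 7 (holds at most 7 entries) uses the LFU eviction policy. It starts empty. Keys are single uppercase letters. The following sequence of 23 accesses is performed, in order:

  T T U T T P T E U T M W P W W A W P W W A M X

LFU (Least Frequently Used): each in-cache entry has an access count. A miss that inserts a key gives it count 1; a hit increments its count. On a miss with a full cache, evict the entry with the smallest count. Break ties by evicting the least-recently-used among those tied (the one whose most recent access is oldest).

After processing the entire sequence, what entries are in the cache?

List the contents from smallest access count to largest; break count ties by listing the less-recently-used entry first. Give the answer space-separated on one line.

Answer: X U A M P T W

Derivation:
LFU simulation (capacity=7):
  1. access T: MISS. Cache: [T(c=1)]
  2. access T: HIT, count now 2. Cache: [T(c=2)]
  3. access U: MISS. Cache: [U(c=1) T(c=2)]
  4. access T: HIT, count now 3. Cache: [U(c=1) T(c=3)]
  5. access T: HIT, count now 4. Cache: [U(c=1) T(c=4)]
  6. access P: MISS. Cache: [U(c=1) P(c=1) T(c=4)]
  7. access T: HIT, count now 5. Cache: [U(c=1) P(c=1) T(c=5)]
  8. access E: MISS. Cache: [U(c=1) P(c=1) E(c=1) T(c=5)]
  9. access U: HIT, count now 2. Cache: [P(c=1) E(c=1) U(c=2) T(c=5)]
  10. access T: HIT, count now 6. Cache: [P(c=1) E(c=1) U(c=2) T(c=6)]
  11. access M: MISS. Cache: [P(c=1) E(c=1) M(c=1) U(c=2) T(c=6)]
  12. access W: MISS. Cache: [P(c=1) E(c=1) M(c=1) W(c=1) U(c=2) T(c=6)]
  13. access P: HIT, count now 2. Cache: [E(c=1) M(c=1) W(c=1) U(c=2) P(c=2) T(c=6)]
  14. access W: HIT, count now 2. Cache: [E(c=1) M(c=1) U(c=2) P(c=2) W(c=2) T(c=6)]
  15. access W: HIT, count now 3. Cache: [E(c=1) M(c=1) U(c=2) P(c=2) W(c=3) T(c=6)]
  16. access A: MISS. Cache: [E(c=1) M(c=1) A(c=1) U(c=2) P(c=2) W(c=3) T(c=6)]
  17. access W: HIT, count now 4. Cache: [E(c=1) M(c=1) A(c=1) U(c=2) P(c=2) W(c=4) T(c=6)]
  18. access P: HIT, count now 3. Cache: [E(c=1) M(c=1) A(c=1) U(c=2) P(c=3) W(c=4) T(c=6)]
  19. access W: HIT, count now 5. Cache: [E(c=1) M(c=1) A(c=1) U(c=2) P(c=3) W(c=5) T(c=6)]
  20. access W: HIT, count now 6. Cache: [E(c=1) M(c=1) A(c=1) U(c=2) P(c=3) T(c=6) W(c=6)]
  21. access A: HIT, count now 2. Cache: [E(c=1) M(c=1) U(c=2) A(c=2) P(c=3) T(c=6) W(c=6)]
  22. access M: HIT, count now 2. Cache: [E(c=1) U(c=2) A(c=2) M(c=2) P(c=3) T(c=6) W(c=6)]
  23. access X: MISS, evict E(c=1). Cache: [X(c=1) U(c=2) A(c=2) M(c=2) P(c=3) T(c=6) W(c=6)]
Total: 15 hits, 8 misses, 1 evictions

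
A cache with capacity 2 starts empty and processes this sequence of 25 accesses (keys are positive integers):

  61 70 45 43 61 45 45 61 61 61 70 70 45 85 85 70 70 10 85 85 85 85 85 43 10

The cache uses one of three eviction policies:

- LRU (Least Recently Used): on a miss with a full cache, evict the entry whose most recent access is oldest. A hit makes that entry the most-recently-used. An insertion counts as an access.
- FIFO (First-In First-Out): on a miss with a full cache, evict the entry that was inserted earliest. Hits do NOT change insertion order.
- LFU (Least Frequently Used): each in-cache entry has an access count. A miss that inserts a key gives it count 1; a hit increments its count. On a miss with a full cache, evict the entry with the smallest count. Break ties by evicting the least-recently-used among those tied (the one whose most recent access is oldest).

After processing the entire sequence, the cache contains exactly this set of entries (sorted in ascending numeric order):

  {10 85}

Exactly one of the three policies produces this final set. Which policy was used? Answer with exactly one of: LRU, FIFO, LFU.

Answer: LFU

Derivation:
Simulating under each policy and comparing final sets:
  LRU: final set = {10 43} -> differs
  FIFO: final set = {10 43} -> differs
  LFU: final set = {10 85} -> MATCHES target
Only LFU produces the target set.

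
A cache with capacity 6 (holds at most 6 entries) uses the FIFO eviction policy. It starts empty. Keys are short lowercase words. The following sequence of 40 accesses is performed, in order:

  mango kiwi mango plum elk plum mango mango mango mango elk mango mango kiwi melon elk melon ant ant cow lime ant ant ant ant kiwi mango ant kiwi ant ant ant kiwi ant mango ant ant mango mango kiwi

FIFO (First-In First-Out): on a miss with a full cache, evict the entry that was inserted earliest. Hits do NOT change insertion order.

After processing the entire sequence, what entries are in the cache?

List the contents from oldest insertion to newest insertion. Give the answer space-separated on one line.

Answer: melon ant cow lime kiwi mango

Derivation:
FIFO simulation (capacity=6):
  1. access mango: MISS. Cache (old->new): [mango]
  2. access kiwi: MISS. Cache (old->new): [mango kiwi]
  3. access mango: HIT. Cache (old->new): [mango kiwi]
  4. access plum: MISS. Cache (old->new): [mango kiwi plum]
  5. access elk: MISS. Cache (old->new): [mango kiwi plum elk]
  6. access plum: HIT. Cache (old->new): [mango kiwi plum elk]
  7. access mango: HIT. Cache (old->new): [mango kiwi plum elk]
  8. access mango: HIT. Cache (old->new): [mango kiwi plum elk]
  9. access mango: HIT. Cache (old->new): [mango kiwi plum elk]
  10. access mango: HIT. Cache (old->new): [mango kiwi plum elk]
  11. access elk: HIT. Cache (old->new): [mango kiwi plum elk]
  12. access mango: HIT. Cache (old->new): [mango kiwi plum elk]
  13. access mango: HIT. Cache (old->new): [mango kiwi plum elk]
  14. access kiwi: HIT. Cache (old->new): [mango kiwi plum elk]
  15. access melon: MISS. Cache (old->new): [mango kiwi plum elk melon]
  16. access elk: HIT. Cache (old->new): [mango kiwi plum elk melon]
  17. access melon: HIT. Cache (old->new): [mango kiwi plum elk melon]
  18. access ant: MISS. Cache (old->new): [mango kiwi plum elk melon ant]
  19. access ant: HIT. Cache (old->new): [mango kiwi plum elk melon ant]
  20. access cow: MISS, evict mango. Cache (old->new): [kiwi plum elk melon ant cow]
  21. access lime: MISS, evict kiwi. Cache (old->new): [plum elk melon ant cow lime]
  22. access ant: HIT. Cache (old->new): [plum elk melon ant cow lime]
  23. access ant: HIT. Cache (old->new): [plum elk melon ant cow lime]
  24. access ant: HIT. Cache (old->new): [plum elk melon ant cow lime]
  25. access ant: HIT. Cache (old->new): [plum elk melon ant cow lime]
  26. access kiwi: MISS, evict plum. Cache (old->new): [elk melon ant cow lime kiwi]
  27. access mango: MISS, evict elk. Cache (old->new): [melon ant cow lime kiwi mango]
  28. access ant: HIT. Cache (old->new): [melon ant cow lime kiwi mango]
  29. access kiwi: HIT. Cache (old->new): [melon ant cow lime kiwi mango]
  30. access ant: HIT. Cache (old->new): [melon ant cow lime kiwi mango]
  31. access ant: HIT. Cache (old->new): [melon ant cow lime kiwi mango]
  32. access ant: HIT. Cache (old->new): [melon ant cow lime kiwi mango]
  33. access kiwi: HIT. Cache (old->new): [melon ant cow lime kiwi mango]
  34. access ant: HIT. Cache (old->new): [melon ant cow lime kiwi mango]
  35. access mango: HIT. Cache (old->new): [melon ant cow lime kiwi mango]
  36. access ant: HIT. Cache (old->new): [melon ant cow lime kiwi mango]
  37. access ant: HIT. Cache (old->new): [melon ant cow lime kiwi mango]
  38. access mango: HIT. Cache (old->new): [melon ant cow lime kiwi mango]
  39. access mango: HIT. Cache (old->new): [melon ant cow lime kiwi mango]
  40. access kiwi: HIT. Cache (old->new): [melon ant cow lime kiwi mango]
Total: 30 hits, 10 misses, 4 evictions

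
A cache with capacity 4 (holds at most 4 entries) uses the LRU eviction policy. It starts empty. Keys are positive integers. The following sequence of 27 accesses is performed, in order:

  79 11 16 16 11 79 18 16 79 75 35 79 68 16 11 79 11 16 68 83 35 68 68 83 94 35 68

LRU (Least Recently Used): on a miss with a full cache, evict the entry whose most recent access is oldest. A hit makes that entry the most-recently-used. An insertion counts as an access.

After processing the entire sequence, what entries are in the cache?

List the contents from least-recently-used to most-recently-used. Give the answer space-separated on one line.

Answer: 83 94 35 68

Derivation:
LRU simulation (capacity=4):
  1. access 79: MISS. Cache (LRU->MRU): [79]
  2. access 11: MISS. Cache (LRU->MRU): [79 11]
  3. access 16: MISS. Cache (LRU->MRU): [79 11 16]
  4. access 16: HIT. Cache (LRU->MRU): [79 11 16]
  5. access 11: HIT. Cache (LRU->MRU): [79 16 11]
  6. access 79: HIT. Cache (LRU->MRU): [16 11 79]
  7. access 18: MISS. Cache (LRU->MRU): [16 11 79 18]
  8. access 16: HIT. Cache (LRU->MRU): [11 79 18 16]
  9. access 79: HIT. Cache (LRU->MRU): [11 18 16 79]
  10. access 75: MISS, evict 11. Cache (LRU->MRU): [18 16 79 75]
  11. access 35: MISS, evict 18. Cache (LRU->MRU): [16 79 75 35]
  12. access 79: HIT. Cache (LRU->MRU): [16 75 35 79]
  13. access 68: MISS, evict 16. Cache (LRU->MRU): [75 35 79 68]
  14. access 16: MISS, evict 75. Cache (LRU->MRU): [35 79 68 16]
  15. access 11: MISS, evict 35. Cache (LRU->MRU): [79 68 16 11]
  16. access 79: HIT. Cache (LRU->MRU): [68 16 11 79]
  17. access 11: HIT. Cache (LRU->MRU): [68 16 79 11]
  18. access 16: HIT. Cache (LRU->MRU): [68 79 11 16]
  19. access 68: HIT. Cache (LRU->MRU): [79 11 16 68]
  20. access 83: MISS, evict 79. Cache (LRU->MRU): [11 16 68 83]
  21. access 35: MISS, evict 11. Cache (LRU->MRU): [16 68 83 35]
  22. access 68: HIT. Cache (LRU->MRU): [16 83 35 68]
  23. access 68: HIT. Cache (LRU->MRU): [16 83 35 68]
  24. access 83: HIT. Cache (LRU->MRU): [16 35 68 83]
  25. access 94: MISS, evict 16. Cache (LRU->MRU): [35 68 83 94]
  26. access 35: HIT. Cache (LRU->MRU): [68 83 94 35]
  27. access 68: HIT. Cache (LRU->MRU): [83 94 35 68]
Total: 15 hits, 12 misses, 8 evictions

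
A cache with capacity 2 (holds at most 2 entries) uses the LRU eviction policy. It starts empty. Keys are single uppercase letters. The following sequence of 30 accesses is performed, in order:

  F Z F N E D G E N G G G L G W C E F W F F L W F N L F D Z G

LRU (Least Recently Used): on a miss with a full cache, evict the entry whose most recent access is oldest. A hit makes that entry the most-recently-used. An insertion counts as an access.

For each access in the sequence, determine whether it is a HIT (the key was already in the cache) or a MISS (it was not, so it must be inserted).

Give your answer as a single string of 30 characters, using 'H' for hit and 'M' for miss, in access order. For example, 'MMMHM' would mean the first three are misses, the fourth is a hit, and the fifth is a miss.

Answer: MMHMMMMMMMHHMHMMMMMHHMMMMMMMMM

Derivation:
LRU simulation (capacity=2):
  1. access F: MISS. Cache (LRU->MRU): [F]
  2. access Z: MISS. Cache (LRU->MRU): [F Z]
  3. access F: HIT. Cache (LRU->MRU): [Z F]
  4. access N: MISS, evict Z. Cache (LRU->MRU): [F N]
  5. access E: MISS, evict F. Cache (LRU->MRU): [N E]
  6. access D: MISS, evict N. Cache (LRU->MRU): [E D]
  7. access G: MISS, evict E. Cache (LRU->MRU): [D G]
  8. access E: MISS, evict D. Cache (LRU->MRU): [G E]
  9. access N: MISS, evict G. Cache (LRU->MRU): [E N]
  10. access G: MISS, evict E. Cache (LRU->MRU): [N G]
  11. access G: HIT. Cache (LRU->MRU): [N G]
  12. access G: HIT. Cache (LRU->MRU): [N G]
  13. access L: MISS, evict N. Cache (LRU->MRU): [G L]
  14. access G: HIT. Cache (LRU->MRU): [L G]
  15. access W: MISS, evict L. Cache (LRU->MRU): [G W]
  16. access C: MISS, evict G. Cache (LRU->MRU): [W C]
  17. access E: MISS, evict W. Cache (LRU->MRU): [C E]
  18. access F: MISS, evict C. Cache (LRU->MRU): [E F]
  19. access W: MISS, evict E. Cache (LRU->MRU): [F W]
  20. access F: HIT. Cache (LRU->MRU): [W F]
  21. access F: HIT. Cache (LRU->MRU): [W F]
  22. access L: MISS, evict W. Cache (LRU->MRU): [F L]
  23. access W: MISS, evict F. Cache (LRU->MRU): [L W]
  24. access F: MISS, evict L. Cache (LRU->MRU): [W F]
  25. access N: MISS, evict W. Cache (LRU->MRU): [F N]
  26. access L: MISS, evict F. Cache (LRU->MRU): [N L]
  27. access F: MISS, evict N. Cache (LRU->MRU): [L F]
  28. access D: MISS, evict L. Cache (LRU->MRU): [F D]
  29. access Z: MISS, evict F. Cache (LRU->MRU): [D Z]
  30. access G: MISS, evict D. Cache (LRU->MRU): [Z G]
Total: 6 hits, 24 misses, 22 evictions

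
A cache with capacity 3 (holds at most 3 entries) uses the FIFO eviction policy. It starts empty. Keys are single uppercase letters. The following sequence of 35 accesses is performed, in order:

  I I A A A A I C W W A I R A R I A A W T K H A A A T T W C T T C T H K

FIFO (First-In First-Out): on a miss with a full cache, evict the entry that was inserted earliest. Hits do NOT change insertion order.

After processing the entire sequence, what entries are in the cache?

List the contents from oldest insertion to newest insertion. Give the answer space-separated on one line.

Answer: C H K

Derivation:
FIFO simulation (capacity=3):
  1. access I: MISS. Cache (old->new): [I]
  2. access I: HIT. Cache (old->new): [I]
  3. access A: MISS. Cache (old->new): [I A]
  4. access A: HIT. Cache (old->new): [I A]
  5. access A: HIT. Cache (old->new): [I A]
  6. access A: HIT. Cache (old->new): [I A]
  7. access I: HIT. Cache (old->new): [I A]
  8. access C: MISS. Cache (old->new): [I A C]
  9. access W: MISS, evict I. Cache (old->new): [A C W]
  10. access W: HIT. Cache (old->new): [A C W]
  11. access A: HIT. Cache (old->new): [A C W]
  12. access I: MISS, evict A. Cache (old->new): [C W I]
  13. access R: MISS, evict C. Cache (old->new): [W I R]
  14. access A: MISS, evict W. Cache (old->new): [I R A]
  15. access R: HIT. Cache (old->new): [I R A]
  16. access I: HIT. Cache (old->new): [I R A]
  17. access A: HIT. Cache (old->new): [I R A]
  18. access A: HIT. Cache (old->new): [I R A]
  19. access W: MISS, evict I. Cache (old->new): [R A W]
  20. access T: MISS, evict R. Cache (old->new): [A W T]
  21. access K: MISS, evict A. Cache (old->new): [W T K]
  22. access H: MISS, evict W. Cache (old->new): [T K H]
  23. access A: MISS, evict T. Cache (old->new): [K H A]
  24. access A: HIT. Cache (old->new): [K H A]
  25. access A: HIT. Cache (old->new): [K H A]
  26. access T: MISS, evict K. Cache (old->new): [H A T]
  27. access T: HIT. Cache (old->new): [H A T]
  28. access W: MISS, evict H. Cache (old->new): [A T W]
  29. access C: MISS, evict A. Cache (old->new): [T W C]
  30. access T: HIT. Cache (old->new): [T W C]
  31. access T: HIT. Cache (old->new): [T W C]
  32. access C: HIT. Cache (old->new): [T W C]
  33. access T: HIT. Cache (old->new): [T W C]
  34. access H: MISS, evict T. Cache (old->new): [W C H]
  35. access K: MISS, evict W. Cache (old->new): [C H K]
Total: 18 hits, 17 misses, 14 evictions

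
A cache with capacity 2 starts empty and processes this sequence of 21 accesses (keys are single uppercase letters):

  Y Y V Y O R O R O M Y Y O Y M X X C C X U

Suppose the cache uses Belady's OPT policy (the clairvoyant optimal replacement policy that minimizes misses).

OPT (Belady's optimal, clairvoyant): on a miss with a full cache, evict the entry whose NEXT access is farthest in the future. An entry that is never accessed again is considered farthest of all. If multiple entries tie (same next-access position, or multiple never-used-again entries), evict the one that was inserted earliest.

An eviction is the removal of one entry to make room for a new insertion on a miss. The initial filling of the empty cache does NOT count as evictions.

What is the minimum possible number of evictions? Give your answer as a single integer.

Answer: 8

Derivation:
OPT (Belady) simulation (capacity=2):
  1. access Y: MISS. Cache: [Y]
  2. access Y: HIT. Next use of Y: step 4. Cache: [Y]
  3. access V: MISS. Cache: [Y V]
  4. access Y: HIT. Next use of Y: step 11. Cache: [Y V]
  5. access O: MISS, evict V (next use: never). Cache: [Y O]
  6. access R: MISS, evict Y (next use: step 11). Cache: [O R]
  7. access O: HIT. Next use of O: step 9. Cache: [O R]
  8. access R: HIT. Next use of R: never. Cache: [O R]
  9. access O: HIT. Next use of O: step 13. Cache: [O R]
  10. access M: MISS, evict R (next use: never). Cache: [O M]
  11. access Y: MISS, evict M (next use: step 15). Cache: [O Y]
  12. access Y: HIT. Next use of Y: step 14. Cache: [O Y]
  13. access O: HIT. Next use of O: never. Cache: [O Y]
  14. access Y: HIT. Next use of Y: never. Cache: [O Y]
  15. access M: MISS, evict O (next use: never). Cache: [Y M]
  16. access X: MISS, evict Y (next use: never). Cache: [M X]
  17. access X: HIT. Next use of X: step 20. Cache: [M X]
  18. access C: MISS, evict M (next use: never). Cache: [X C]
  19. access C: HIT. Next use of C: never. Cache: [X C]
  20. access X: HIT. Next use of X: never. Cache: [X C]
  21. access U: MISS, evict X (next use: never). Cache: [C U]
Total: 11 hits, 10 misses, 8 evictions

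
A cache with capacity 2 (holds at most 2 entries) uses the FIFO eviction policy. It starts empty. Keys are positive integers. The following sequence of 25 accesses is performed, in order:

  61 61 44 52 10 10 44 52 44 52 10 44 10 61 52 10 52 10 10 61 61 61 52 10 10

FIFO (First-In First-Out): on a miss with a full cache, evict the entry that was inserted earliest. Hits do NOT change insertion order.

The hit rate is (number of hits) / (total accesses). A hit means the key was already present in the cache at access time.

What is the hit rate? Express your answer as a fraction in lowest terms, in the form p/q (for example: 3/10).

Answer: 11/25

Derivation:
FIFO simulation (capacity=2):
  1. access 61: MISS. Cache (old->new): [61]
  2. access 61: HIT. Cache (old->new): [61]
  3. access 44: MISS. Cache (old->new): [61 44]
  4. access 52: MISS, evict 61. Cache (old->new): [44 52]
  5. access 10: MISS, evict 44. Cache (old->new): [52 10]
  6. access 10: HIT. Cache (old->new): [52 10]
  7. access 44: MISS, evict 52. Cache (old->new): [10 44]
  8. access 52: MISS, evict 10. Cache (old->new): [44 52]
  9. access 44: HIT. Cache (old->new): [44 52]
  10. access 52: HIT. Cache (old->new): [44 52]
  11. access 10: MISS, evict 44. Cache (old->new): [52 10]
  12. access 44: MISS, evict 52. Cache (old->new): [10 44]
  13. access 10: HIT. Cache (old->new): [10 44]
  14. access 61: MISS, evict 10. Cache (old->new): [44 61]
  15. access 52: MISS, evict 44. Cache (old->new): [61 52]
  16. access 10: MISS, evict 61. Cache (old->new): [52 10]
  17. access 52: HIT. Cache (old->new): [52 10]
  18. access 10: HIT. Cache (old->new): [52 10]
  19. access 10: HIT. Cache (old->new): [52 10]
  20. access 61: MISS, evict 52. Cache (old->new): [10 61]
  21. access 61: HIT. Cache (old->new): [10 61]
  22. access 61: HIT. Cache (old->new): [10 61]
  23. access 52: MISS, evict 10. Cache (old->new): [61 52]
  24. access 10: MISS, evict 61. Cache (old->new): [52 10]
  25. access 10: HIT. Cache (old->new): [52 10]
Total: 11 hits, 14 misses, 12 evictions

Hit rate = 11/25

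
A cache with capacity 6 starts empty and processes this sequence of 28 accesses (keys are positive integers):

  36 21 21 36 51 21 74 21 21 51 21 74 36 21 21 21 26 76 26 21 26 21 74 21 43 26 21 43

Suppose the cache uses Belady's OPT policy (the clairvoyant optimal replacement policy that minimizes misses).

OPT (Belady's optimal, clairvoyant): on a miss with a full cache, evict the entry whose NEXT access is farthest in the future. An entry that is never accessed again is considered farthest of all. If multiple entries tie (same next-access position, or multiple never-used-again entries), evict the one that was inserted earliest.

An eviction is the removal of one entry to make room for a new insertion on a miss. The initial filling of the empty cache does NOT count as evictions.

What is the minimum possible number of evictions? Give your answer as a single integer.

Answer: 1

Derivation:
OPT (Belady) simulation (capacity=6):
  1. access 36: MISS. Cache: [36]
  2. access 21: MISS. Cache: [36 21]
  3. access 21: HIT. Next use of 21: step 6. Cache: [36 21]
  4. access 36: HIT. Next use of 36: step 13. Cache: [36 21]
  5. access 51: MISS. Cache: [36 21 51]
  6. access 21: HIT. Next use of 21: step 8. Cache: [36 21 51]
  7. access 74: MISS. Cache: [36 21 51 74]
  8. access 21: HIT. Next use of 21: step 9. Cache: [36 21 51 74]
  9. access 21: HIT. Next use of 21: step 11. Cache: [36 21 51 74]
  10. access 51: HIT. Next use of 51: never. Cache: [36 21 51 74]
  11. access 21: HIT. Next use of 21: step 14. Cache: [36 21 51 74]
  12. access 74: HIT. Next use of 74: step 23. Cache: [36 21 51 74]
  13. access 36: HIT. Next use of 36: never. Cache: [36 21 51 74]
  14. access 21: HIT. Next use of 21: step 15. Cache: [36 21 51 74]
  15. access 21: HIT. Next use of 21: step 16. Cache: [36 21 51 74]
  16. access 21: HIT. Next use of 21: step 20. Cache: [36 21 51 74]
  17. access 26: MISS. Cache: [36 21 51 74 26]
  18. access 76: MISS. Cache: [36 21 51 74 26 76]
  19. access 26: HIT. Next use of 26: step 21. Cache: [36 21 51 74 26 76]
  20. access 21: HIT. Next use of 21: step 22. Cache: [36 21 51 74 26 76]
  21. access 26: HIT. Next use of 26: step 26. Cache: [36 21 51 74 26 76]
  22. access 21: HIT. Next use of 21: step 24. Cache: [36 21 51 74 26 76]
  23. access 74: HIT. Next use of 74: never. Cache: [36 21 51 74 26 76]
  24. access 21: HIT. Next use of 21: step 27. Cache: [36 21 51 74 26 76]
  25. access 43: MISS, evict 36 (next use: never). Cache: [21 51 74 26 76 43]
  26. access 26: HIT. Next use of 26: never. Cache: [21 51 74 26 76 43]
  27. access 21: HIT. Next use of 21: never. Cache: [21 51 74 26 76 43]
  28. access 43: HIT. Next use of 43: never. Cache: [21 51 74 26 76 43]
Total: 21 hits, 7 misses, 1 evictions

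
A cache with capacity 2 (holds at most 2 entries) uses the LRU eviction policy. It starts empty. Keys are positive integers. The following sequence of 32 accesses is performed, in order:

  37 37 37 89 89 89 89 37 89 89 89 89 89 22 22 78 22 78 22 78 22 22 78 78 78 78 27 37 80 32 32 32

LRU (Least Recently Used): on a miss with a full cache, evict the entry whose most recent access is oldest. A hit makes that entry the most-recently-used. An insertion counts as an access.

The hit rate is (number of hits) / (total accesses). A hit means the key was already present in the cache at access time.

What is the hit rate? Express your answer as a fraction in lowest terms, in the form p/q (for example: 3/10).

Answer: 3/4

Derivation:
LRU simulation (capacity=2):
  1. access 37: MISS. Cache (LRU->MRU): [37]
  2. access 37: HIT. Cache (LRU->MRU): [37]
  3. access 37: HIT. Cache (LRU->MRU): [37]
  4. access 89: MISS. Cache (LRU->MRU): [37 89]
  5. access 89: HIT. Cache (LRU->MRU): [37 89]
  6. access 89: HIT. Cache (LRU->MRU): [37 89]
  7. access 89: HIT. Cache (LRU->MRU): [37 89]
  8. access 37: HIT. Cache (LRU->MRU): [89 37]
  9. access 89: HIT. Cache (LRU->MRU): [37 89]
  10. access 89: HIT. Cache (LRU->MRU): [37 89]
  11. access 89: HIT. Cache (LRU->MRU): [37 89]
  12. access 89: HIT. Cache (LRU->MRU): [37 89]
  13. access 89: HIT. Cache (LRU->MRU): [37 89]
  14. access 22: MISS, evict 37. Cache (LRU->MRU): [89 22]
  15. access 22: HIT. Cache (LRU->MRU): [89 22]
  16. access 78: MISS, evict 89. Cache (LRU->MRU): [22 78]
  17. access 22: HIT. Cache (LRU->MRU): [78 22]
  18. access 78: HIT. Cache (LRU->MRU): [22 78]
  19. access 22: HIT. Cache (LRU->MRU): [78 22]
  20. access 78: HIT. Cache (LRU->MRU): [22 78]
  21. access 22: HIT. Cache (LRU->MRU): [78 22]
  22. access 22: HIT. Cache (LRU->MRU): [78 22]
  23. access 78: HIT. Cache (LRU->MRU): [22 78]
  24. access 78: HIT. Cache (LRU->MRU): [22 78]
  25. access 78: HIT. Cache (LRU->MRU): [22 78]
  26. access 78: HIT. Cache (LRU->MRU): [22 78]
  27. access 27: MISS, evict 22. Cache (LRU->MRU): [78 27]
  28. access 37: MISS, evict 78. Cache (LRU->MRU): [27 37]
  29. access 80: MISS, evict 27. Cache (LRU->MRU): [37 80]
  30. access 32: MISS, evict 37. Cache (LRU->MRU): [80 32]
  31. access 32: HIT. Cache (LRU->MRU): [80 32]
  32. access 32: HIT. Cache (LRU->MRU): [80 32]
Total: 24 hits, 8 misses, 6 evictions

Hit rate = 24/32 = 3/4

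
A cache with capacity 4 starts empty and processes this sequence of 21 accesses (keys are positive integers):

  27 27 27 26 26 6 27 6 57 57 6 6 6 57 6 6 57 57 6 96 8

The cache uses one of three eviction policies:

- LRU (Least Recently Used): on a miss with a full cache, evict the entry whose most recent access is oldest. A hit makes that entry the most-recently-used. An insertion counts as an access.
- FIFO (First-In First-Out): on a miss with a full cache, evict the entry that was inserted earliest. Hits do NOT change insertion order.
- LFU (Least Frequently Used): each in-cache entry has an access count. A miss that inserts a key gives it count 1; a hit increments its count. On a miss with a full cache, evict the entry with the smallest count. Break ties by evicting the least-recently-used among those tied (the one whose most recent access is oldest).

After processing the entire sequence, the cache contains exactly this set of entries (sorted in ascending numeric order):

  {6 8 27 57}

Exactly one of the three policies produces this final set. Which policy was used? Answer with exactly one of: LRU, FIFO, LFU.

Simulating under each policy and comparing final sets:
  LRU: final set = {6 8 57 96} -> differs
  FIFO: final set = {6 8 57 96} -> differs
  LFU: final set = {6 8 27 57} -> MATCHES target
Only LFU produces the target set.

Answer: LFU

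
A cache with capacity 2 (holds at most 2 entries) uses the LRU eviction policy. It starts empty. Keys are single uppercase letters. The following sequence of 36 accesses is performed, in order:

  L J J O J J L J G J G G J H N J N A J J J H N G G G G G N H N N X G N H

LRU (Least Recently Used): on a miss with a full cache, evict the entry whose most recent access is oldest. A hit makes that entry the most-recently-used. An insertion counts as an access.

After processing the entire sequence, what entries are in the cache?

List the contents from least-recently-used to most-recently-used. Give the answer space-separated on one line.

LRU simulation (capacity=2):
  1. access L: MISS. Cache (LRU->MRU): [L]
  2. access J: MISS. Cache (LRU->MRU): [L J]
  3. access J: HIT. Cache (LRU->MRU): [L J]
  4. access O: MISS, evict L. Cache (LRU->MRU): [J O]
  5. access J: HIT. Cache (LRU->MRU): [O J]
  6. access J: HIT. Cache (LRU->MRU): [O J]
  7. access L: MISS, evict O. Cache (LRU->MRU): [J L]
  8. access J: HIT. Cache (LRU->MRU): [L J]
  9. access G: MISS, evict L. Cache (LRU->MRU): [J G]
  10. access J: HIT. Cache (LRU->MRU): [G J]
  11. access G: HIT. Cache (LRU->MRU): [J G]
  12. access G: HIT. Cache (LRU->MRU): [J G]
  13. access J: HIT. Cache (LRU->MRU): [G J]
  14. access H: MISS, evict G. Cache (LRU->MRU): [J H]
  15. access N: MISS, evict J. Cache (LRU->MRU): [H N]
  16. access J: MISS, evict H. Cache (LRU->MRU): [N J]
  17. access N: HIT. Cache (LRU->MRU): [J N]
  18. access A: MISS, evict J. Cache (LRU->MRU): [N A]
  19. access J: MISS, evict N. Cache (LRU->MRU): [A J]
  20. access J: HIT. Cache (LRU->MRU): [A J]
  21. access J: HIT. Cache (LRU->MRU): [A J]
  22. access H: MISS, evict A. Cache (LRU->MRU): [J H]
  23. access N: MISS, evict J. Cache (LRU->MRU): [H N]
  24. access G: MISS, evict H. Cache (LRU->MRU): [N G]
  25. access G: HIT. Cache (LRU->MRU): [N G]
  26. access G: HIT. Cache (LRU->MRU): [N G]
  27. access G: HIT. Cache (LRU->MRU): [N G]
  28. access G: HIT. Cache (LRU->MRU): [N G]
  29. access N: HIT. Cache (LRU->MRU): [G N]
  30. access H: MISS, evict G. Cache (LRU->MRU): [N H]
  31. access N: HIT. Cache (LRU->MRU): [H N]
  32. access N: HIT. Cache (LRU->MRU): [H N]
  33. access X: MISS, evict H. Cache (LRU->MRU): [N X]
  34. access G: MISS, evict N. Cache (LRU->MRU): [X G]
  35. access N: MISS, evict X. Cache (LRU->MRU): [G N]
  36. access H: MISS, evict G. Cache (LRU->MRU): [N H]
Total: 18 hits, 18 misses, 16 evictions

Answer: N H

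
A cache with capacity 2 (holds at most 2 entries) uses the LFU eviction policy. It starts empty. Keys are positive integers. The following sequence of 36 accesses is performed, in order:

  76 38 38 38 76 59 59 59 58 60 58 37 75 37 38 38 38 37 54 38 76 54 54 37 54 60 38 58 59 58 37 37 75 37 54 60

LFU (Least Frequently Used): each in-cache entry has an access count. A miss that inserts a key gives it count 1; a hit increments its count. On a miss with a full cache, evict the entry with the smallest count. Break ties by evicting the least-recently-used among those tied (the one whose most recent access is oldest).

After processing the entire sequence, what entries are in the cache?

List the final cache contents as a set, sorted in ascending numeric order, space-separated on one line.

Answer: 38 60

Derivation:
LFU simulation (capacity=2):
  1. access 76: MISS. Cache: [76(c=1)]
  2. access 38: MISS. Cache: [76(c=1) 38(c=1)]
  3. access 38: HIT, count now 2. Cache: [76(c=1) 38(c=2)]
  4. access 38: HIT, count now 3. Cache: [76(c=1) 38(c=3)]
  5. access 76: HIT, count now 2. Cache: [76(c=2) 38(c=3)]
  6. access 59: MISS, evict 76(c=2). Cache: [59(c=1) 38(c=3)]
  7. access 59: HIT, count now 2. Cache: [59(c=2) 38(c=3)]
  8. access 59: HIT, count now 3. Cache: [38(c=3) 59(c=3)]
  9. access 58: MISS, evict 38(c=3). Cache: [58(c=1) 59(c=3)]
  10. access 60: MISS, evict 58(c=1). Cache: [60(c=1) 59(c=3)]
  11. access 58: MISS, evict 60(c=1). Cache: [58(c=1) 59(c=3)]
  12. access 37: MISS, evict 58(c=1). Cache: [37(c=1) 59(c=3)]
  13. access 75: MISS, evict 37(c=1). Cache: [75(c=1) 59(c=3)]
  14. access 37: MISS, evict 75(c=1). Cache: [37(c=1) 59(c=3)]
  15. access 38: MISS, evict 37(c=1). Cache: [38(c=1) 59(c=3)]
  16. access 38: HIT, count now 2. Cache: [38(c=2) 59(c=3)]
  17. access 38: HIT, count now 3. Cache: [59(c=3) 38(c=3)]
  18. access 37: MISS, evict 59(c=3). Cache: [37(c=1) 38(c=3)]
  19. access 54: MISS, evict 37(c=1). Cache: [54(c=1) 38(c=3)]
  20. access 38: HIT, count now 4. Cache: [54(c=1) 38(c=4)]
  21. access 76: MISS, evict 54(c=1). Cache: [76(c=1) 38(c=4)]
  22. access 54: MISS, evict 76(c=1). Cache: [54(c=1) 38(c=4)]
  23. access 54: HIT, count now 2. Cache: [54(c=2) 38(c=4)]
  24. access 37: MISS, evict 54(c=2). Cache: [37(c=1) 38(c=4)]
  25. access 54: MISS, evict 37(c=1). Cache: [54(c=1) 38(c=4)]
  26. access 60: MISS, evict 54(c=1). Cache: [60(c=1) 38(c=4)]
  27. access 38: HIT, count now 5. Cache: [60(c=1) 38(c=5)]
  28. access 58: MISS, evict 60(c=1). Cache: [58(c=1) 38(c=5)]
  29. access 59: MISS, evict 58(c=1). Cache: [59(c=1) 38(c=5)]
  30. access 58: MISS, evict 59(c=1). Cache: [58(c=1) 38(c=5)]
  31. access 37: MISS, evict 58(c=1). Cache: [37(c=1) 38(c=5)]
  32. access 37: HIT, count now 2. Cache: [37(c=2) 38(c=5)]
  33. access 75: MISS, evict 37(c=2). Cache: [75(c=1) 38(c=5)]
  34. access 37: MISS, evict 75(c=1). Cache: [37(c=1) 38(c=5)]
  35. access 54: MISS, evict 37(c=1). Cache: [54(c=1) 38(c=5)]
  36. access 60: MISS, evict 54(c=1). Cache: [60(c=1) 38(c=5)]
Total: 11 hits, 25 misses, 23 evictions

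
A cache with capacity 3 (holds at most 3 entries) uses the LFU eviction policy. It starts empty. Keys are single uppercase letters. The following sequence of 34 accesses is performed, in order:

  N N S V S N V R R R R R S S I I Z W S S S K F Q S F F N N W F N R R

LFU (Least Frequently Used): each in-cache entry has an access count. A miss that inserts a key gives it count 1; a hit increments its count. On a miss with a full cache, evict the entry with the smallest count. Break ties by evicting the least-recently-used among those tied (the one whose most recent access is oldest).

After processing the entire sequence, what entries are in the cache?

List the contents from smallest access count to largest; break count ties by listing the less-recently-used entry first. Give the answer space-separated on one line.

Answer: N S R

Derivation:
LFU simulation (capacity=3):
  1. access N: MISS. Cache: [N(c=1)]
  2. access N: HIT, count now 2. Cache: [N(c=2)]
  3. access S: MISS. Cache: [S(c=1) N(c=2)]
  4. access V: MISS. Cache: [S(c=1) V(c=1) N(c=2)]
  5. access S: HIT, count now 2. Cache: [V(c=1) N(c=2) S(c=2)]
  6. access N: HIT, count now 3. Cache: [V(c=1) S(c=2) N(c=3)]
  7. access V: HIT, count now 2. Cache: [S(c=2) V(c=2) N(c=3)]
  8. access R: MISS, evict S(c=2). Cache: [R(c=1) V(c=2) N(c=3)]
  9. access R: HIT, count now 2. Cache: [V(c=2) R(c=2) N(c=3)]
  10. access R: HIT, count now 3. Cache: [V(c=2) N(c=3) R(c=3)]
  11. access R: HIT, count now 4. Cache: [V(c=2) N(c=3) R(c=4)]
  12. access R: HIT, count now 5. Cache: [V(c=2) N(c=3) R(c=5)]
  13. access S: MISS, evict V(c=2). Cache: [S(c=1) N(c=3) R(c=5)]
  14. access S: HIT, count now 2. Cache: [S(c=2) N(c=3) R(c=5)]
  15. access I: MISS, evict S(c=2). Cache: [I(c=1) N(c=3) R(c=5)]
  16. access I: HIT, count now 2. Cache: [I(c=2) N(c=3) R(c=5)]
  17. access Z: MISS, evict I(c=2). Cache: [Z(c=1) N(c=3) R(c=5)]
  18. access W: MISS, evict Z(c=1). Cache: [W(c=1) N(c=3) R(c=5)]
  19. access S: MISS, evict W(c=1). Cache: [S(c=1) N(c=3) R(c=5)]
  20. access S: HIT, count now 2. Cache: [S(c=2) N(c=3) R(c=5)]
  21. access S: HIT, count now 3. Cache: [N(c=3) S(c=3) R(c=5)]
  22. access K: MISS, evict N(c=3). Cache: [K(c=1) S(c=3) R(c=5)]
  23. access F: MISS, evict K(c=1). Cache: [F(c=1) S(c=3) R(c=5)]
  24. access Q: MISS, evict F(c=1). Cache: [Q(c=1) S(c=3) R(c=5)]
  25. access S: HIT, count now 4. Cache: [Q(c=1) S(c=4) R(c=5)]
  26. access F: MISS, evict Q(c=1). Cache: [F(c=1) S(c=4) R(c=5)]
  27. access F: HIT, count now 2. Cache: [F(c=2) S(c=4) R(c=5)]
  28. access N: MISS, evict F(c=2). Cache: [N(c=1) S(c=4) R(c=5)]
  29. access N: HIT, count now 2. Cache: [N(c=2) S(c=4) R(c=5)]
  30. access W: MISS, evict N(c=2). Cache: [W(c=1) S(c=4) R(c=5)]
  31. access F: MISS, evict W(c=1). Cache: [F(c=1) S(c=4) R(c=5)]
  32. access N: MISS, evict F(c=1). Cache: [N(c=1) S(c=4) R(c=5)]
  33. access R: HIT, count now 6. Cache: [N(c=1) S(c=4) R(c=6)]
  34. access R: HIT, count now 7. Cache: [N(c=1) S(c=4) R(c=7)]
Total: 17 hits, 17 misses, 14 evictions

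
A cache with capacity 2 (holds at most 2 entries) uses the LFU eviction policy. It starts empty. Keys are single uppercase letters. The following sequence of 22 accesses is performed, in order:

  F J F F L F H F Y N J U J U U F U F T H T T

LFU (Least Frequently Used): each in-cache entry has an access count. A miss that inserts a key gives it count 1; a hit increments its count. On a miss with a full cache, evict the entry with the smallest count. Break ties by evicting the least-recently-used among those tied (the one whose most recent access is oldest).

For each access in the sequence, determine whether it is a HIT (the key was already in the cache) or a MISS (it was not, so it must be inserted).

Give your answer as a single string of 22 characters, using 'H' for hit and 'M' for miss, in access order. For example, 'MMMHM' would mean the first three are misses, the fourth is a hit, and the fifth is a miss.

Answer: MMHHMHMHMMMMMMHHHHMMMH

Derivation:
LFU simulation (capacity=2):
  1. access F: MISS. Cache: [F(c=1)]
  2. access J: MISS. Cache: [F(c=1) J(c=1)]
  3. access F: HIT, count now 2. Cache: [J(c=1) F(c=2)]
  4. access F: HIT, count now 3. Cache: [J(c=1) F(c=3)]
  5. access L: MISS, evict J(c=1). Cache: [L(c=1) F(c=3)]
  6. access F: HIT, count now 4. Cache: [L(c=1) F(c=4)]
  7. access H: MISS, evict L(c=1). Cache: [H(c=1) F(c=4)]
  8. access F: HIT, count now 5. Cache: [H(c=1) F(c=5)]
  9. access Y: MISS, evict H(c=1). Cache: [Y(c=1) F(c=5)]
  10. access N: MISS, evict Y(c=1). Cache: [N(c=1) F(c=5)]
  11. access J: MISS, evict N(c=1). Cache: [J(c=1) F(c=5)]
  12. access U: MISS, evict J(c=1). Cache: [U(c=1) F(c=5)]
  13. access J: MISS, evict U(c=1). Cache: [J(c=1) F(c=5)]
  14. access U: MISS, evict J(c=1). Cache: [U(c=1) F(c=5)]
  15. access U: HIT, count now 2. Cache: [U(c=2) F(c=5)]
  16. access F: HIT, count now 6. Cache: [U(c=2) F(c=6)]
  17. access U: HIT, count now 3. Cache: [U(c=3) F(c=6)]
  18. access F: HIT, count now 7. Cache: [U(c=3) F(c=7)]
  19. access T: MISS, evict U(c=3). Cache: [T(c=1) F(c=7)]
  20. access H: MISS, evict T(c=1). Cache: [H(c=1) F(c=7)]
  21. access T: MISS, evict H(c=1). Cache: [T(c=1) F(c=7)]
  22. access T: HIT, count now 2. Cache: [T(c=2) F(c=7)]
Total: 9 hits, 13 misses, 11 evictions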